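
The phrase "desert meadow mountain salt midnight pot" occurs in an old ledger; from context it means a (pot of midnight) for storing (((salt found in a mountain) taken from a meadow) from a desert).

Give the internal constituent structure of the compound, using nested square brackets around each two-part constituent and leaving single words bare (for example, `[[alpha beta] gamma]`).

[[desert [meadow [mountain salt]]] [midnight pot]]

At the top level: head "pot" (specifically "midnight pot"); modifier "desert meadow mountain salt".
Within "desert meadow mountain salt", the head is "salt" (specifically "meadow mountain salt") and the modifier is "desert".
Within "meadow mountain salt", the head is "salt" (specifically "mountain salt") and the modifier is "meadow".
Within "mountain salt", the head is "salt" and the modifier is "mountain".
Within "midnight pot", the head is "pot" and the modifier is "midnight".
So the structure is [[desert [meadow [mountain salt]]] [midnight pot]].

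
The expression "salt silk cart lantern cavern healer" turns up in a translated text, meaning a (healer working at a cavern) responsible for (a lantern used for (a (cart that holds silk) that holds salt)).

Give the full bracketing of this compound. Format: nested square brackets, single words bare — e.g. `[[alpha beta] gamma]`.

Overall it is a kind of healer (specifically "cavern healer"); the modifier is "salt silk cart lantern".
Within "salt silk cart lantern", the head is "lantern" and the modifier is "salt silk cart".
Within "salt silk cart", the head is "cart" (specifically "silk cart") and the modifier is "salt".
Within "silk cart", the head is "cart" and the modifier is "silk".
Within "cavern healer", the head is "healer" and the modifier is "cavern".
Assembled: [[[salt [silk cart]] lantern] [cavern healer]].

[[[salt [silk cart]] lantern] [cavern healer]]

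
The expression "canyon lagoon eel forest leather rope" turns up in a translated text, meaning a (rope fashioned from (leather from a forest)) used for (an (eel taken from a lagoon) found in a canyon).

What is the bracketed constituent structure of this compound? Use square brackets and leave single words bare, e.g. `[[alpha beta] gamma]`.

Whole compound: head "rope" (specifically "forest leather rope"), modifier "canyon lagoon eel".
"canyon lagoon eel" → head "eel" (specifically "lagoon eel"), modifier "canyon".
"lagoon eel" → head "eel", modifier "lagoon".
"forest leather rope" → head "rope", modifier "forest leather".
"forest leather" → head "leather", modifier "forest".
Assembled: [[canyon [lagoon eel]] [[forest leather] rope]].

[[canyon [lagoon eel]] [[forest leather] rope]]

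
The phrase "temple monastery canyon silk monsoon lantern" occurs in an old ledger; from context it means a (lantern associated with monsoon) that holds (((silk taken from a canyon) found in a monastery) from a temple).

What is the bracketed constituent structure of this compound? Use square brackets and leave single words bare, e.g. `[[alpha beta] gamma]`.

[[temple [monastery [canyon silk]]] [monsoon lantern]]

Overall it is a kind of lantern (specifically "monsoon lantern"); the modifier is "temple monastery canyon silk".
"temple monastery canyon silk" → head "silk" (specifically "monastery canyon silk"), modifier "temple".
"monastery canyon silk" → head "silk" (specifically "canyon silk"), modifier "monastery".
"canyon silk" → head "silk", modifier "canyon".
"monsoon lantern" → head "lantern", modifier "monsoon".
Assembled: [[temple [monastery [canyon silk]]] [monsoon lantern]].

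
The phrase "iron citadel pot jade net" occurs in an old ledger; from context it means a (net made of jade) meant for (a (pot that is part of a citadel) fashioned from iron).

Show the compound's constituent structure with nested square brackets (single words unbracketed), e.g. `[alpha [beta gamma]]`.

The outermost head in the paraphrase is "net" (specifically "jade net"), modified by "iron citadel pot".
"iron citadel pot" → head "pot" (specifically "citadel pot"), modifier "iron".
"citadel pot" → head "pot", modifier "citadel".
"jade net" → head "net", modifier "jade".
Assembled: [[iron [citadel pot]] [jade net]].

[[iron [citadel pot]] [jade net]]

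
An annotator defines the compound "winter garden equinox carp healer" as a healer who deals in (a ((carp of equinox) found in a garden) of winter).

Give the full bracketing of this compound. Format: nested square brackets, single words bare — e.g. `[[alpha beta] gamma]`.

[[winter [garden [equinox carp]]] healer]

At the top level: head "healer"; modifier "winter garden equinox carp".
Within "winter garden equinox carp", the head is "carp" (specifically "garden equinox carp") and the modifier is "winter".
Within "garden equinox carp", the head is "carp" (specifically "equinox carp") and the modifier is "garden".
Within "equinox carp", the head is "carp" and the modifier is "equinox".
Assembled: [[winter [garden [equinox carp]]] healer].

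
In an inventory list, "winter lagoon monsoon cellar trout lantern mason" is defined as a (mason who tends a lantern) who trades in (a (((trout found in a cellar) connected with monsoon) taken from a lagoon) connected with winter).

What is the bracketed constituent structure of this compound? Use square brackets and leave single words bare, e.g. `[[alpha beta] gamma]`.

[[winter [lagoon [monsoon [cellar trout]]]] [lantern mason]]

At the top level: head "mason" (specifically "lantern mason"); modifier "winter lagoon monsoon cellar trout".
Within "winter lagoon monsoon cellar trout", the head is "trout" (specifically "lagoon monsoon cellar trout") and the modifier is "winter".
Within "lagoon monsoon cellar trout", the head is "trout" (specifically "monsoon cellar trout") and the modifier is "lagoon".
Within "monsoon cellar trout", the head is "trout" (specifically "cellar trout") and the modifier is "monsoon".
Within "cellar trout", the head is "trout" and the modifier is "cellar".
Within "lantern mason", the head is "mason" and the modifier is "lantern".
Assembled: [[winter [lagoon [monsoon [cellar trout]]]] [lantern mason]].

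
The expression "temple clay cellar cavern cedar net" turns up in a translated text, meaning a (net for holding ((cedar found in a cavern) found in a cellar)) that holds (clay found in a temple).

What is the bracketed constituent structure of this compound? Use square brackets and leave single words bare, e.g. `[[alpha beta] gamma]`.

[[temple clay] [[cellar [cavern cedar]] net]]

The outermost head in the paraphrase is "net" (specifically "cellar cavern cedar net"), modified by "temple clay".
Inside "temple clay": head "clay", modifier "temple".
Inside "cellar cavern cedar net": head "net", modifier "cellar cavern cedar".
Inside "cellar cavern cedar": head "cedar" (specifically "cavern cedar"), modifier "cellar".
Inside "cavern cedar": head "cedar", modifier "cavern".
So the structure is [[temple clay] [[cellar [cavern cedar]] net]].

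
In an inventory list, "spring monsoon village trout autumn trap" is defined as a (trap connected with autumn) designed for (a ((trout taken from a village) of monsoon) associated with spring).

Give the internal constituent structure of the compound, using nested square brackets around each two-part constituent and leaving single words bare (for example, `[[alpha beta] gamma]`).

[[spring [monsoon [village trout]]] [autumn trap]]

The outermost head in the paraphrase is "trap" (specifically "autumn trap"), modified by "spring monsoon village trout".
"spring monsoon village trout" → head "trout" (specifically "monsoon village trout"), modifier "spring".
"monsoon village trout" → head "trout" (specifically "village trout"), modifier "monsoon".
"village trout" → head "trout", modifier "village".
"autumn trap" → head "trap", modifier "autumn".
Assembled: [[spring [monsoon [village trout]]] [autumn trap]].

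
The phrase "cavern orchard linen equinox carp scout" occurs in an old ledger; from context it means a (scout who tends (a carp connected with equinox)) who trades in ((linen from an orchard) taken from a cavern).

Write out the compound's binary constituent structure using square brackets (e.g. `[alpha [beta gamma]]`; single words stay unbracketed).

[[cavern [orchard linen]] [[equinox carp] scout]]

The outermost head in the paraphrase is "scout" (specifically "equinox carp scout"), modified by "cavern orchard linen".
"cavern orchard linen" → head "linen" (specifically "orchard linen"), modifier "cavern".
"orchard linen" → head "linen", modifier "orchard".
"equinox carp scout" → head "scout", modifier "equinox carp".
"equinox carp" → head "carp", modifier "equinox".
Assembled: [[cavern [orchard linen]] [[equinox carp] scout]].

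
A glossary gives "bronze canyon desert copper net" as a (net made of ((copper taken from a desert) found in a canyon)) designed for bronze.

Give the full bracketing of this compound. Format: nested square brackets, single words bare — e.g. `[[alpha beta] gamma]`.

[bronze [[canyon [desert copper]] net]]

At the top level: head "net" (specifically "canyon desert copper net"); modifier "bronze".
Inside "canyon desert copper net": head "net", modifier "canyon desert copper".
Inside "canyon desert copper": head "copper" (specifically "desert copper"), modifier "canyon".
Inside "desert copper": head "copper", modifier "desert".
So the structure is [bronze [[canyon [desert copper]] net]].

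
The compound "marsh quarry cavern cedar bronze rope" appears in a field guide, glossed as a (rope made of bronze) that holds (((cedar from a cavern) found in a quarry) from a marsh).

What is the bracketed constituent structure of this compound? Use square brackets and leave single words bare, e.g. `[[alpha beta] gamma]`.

The outermost head in the paraphrase is "rope" (specifically "bronze rope"), modified by "marsh quarry cavern cedar".
"marsh quarry cavern cedar" → head "cedar" (specifically "quarry cavern cedar"), modifier "marsh".
"quarry cavern cedar" → head "cedar" (specifically "cavern cedar"), modifier "quarry".
"cavern cedar" → head "cedar", modifier "cavern".
"bronze rope" → head "rope", modifier "bronze".
So the structure is [[marsh [quarry [cavern cedar]]] [bronze rope]].

[[marsh [quarry [cavern cedar]]] [bronze rope]]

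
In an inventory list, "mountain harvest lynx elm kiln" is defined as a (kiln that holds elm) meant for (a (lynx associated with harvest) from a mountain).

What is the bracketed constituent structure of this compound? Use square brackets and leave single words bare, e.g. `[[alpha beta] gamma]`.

At the top level: head "kiln" (specifically "elm kiln"); modifier "mountain harvest lynx".
"mountain harvest lynx" → head "lynx" (specifically "harvest lynx"), modifier "mountain".
"harvest lynx" → head "lynx", modifier "harvest".
"elm kiln" → head "kiln", modifier "elm".
So the structure is [[mountain [harvest lynx]] [elm kiln]].

[[mountain [harvest lynx]] [elm kiln]]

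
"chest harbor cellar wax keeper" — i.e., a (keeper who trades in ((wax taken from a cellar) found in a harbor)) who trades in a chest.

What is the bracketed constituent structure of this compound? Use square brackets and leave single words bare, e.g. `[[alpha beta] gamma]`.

Overall it is a kind of keeper (specifically "harbor cellar wax keeper"); the modifier is "chest".
Within "harbor cellar wax keeper", the head is "keeper" and the modifier is "harbor cellar wax".
Within "harbor cellar wax", the head is "wax" (specifically "cellar wax") and the modifier is "harbor".
Within "cellar wax", the head is "wax" and the modifier is "cellar".
Putting it together: [chest [[harbor [cellar wax]] keeper]].

[chest [[harbor [cellar wax]] keeper]]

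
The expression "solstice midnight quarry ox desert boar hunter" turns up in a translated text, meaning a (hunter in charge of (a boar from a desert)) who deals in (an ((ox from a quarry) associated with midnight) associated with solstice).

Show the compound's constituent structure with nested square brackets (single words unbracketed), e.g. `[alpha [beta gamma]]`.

[[solstice [midnight [quarry ox]]] [[desert boar] hunter]]

Overall it is a kind of hunter (specifically "desert boar hunter"); the modifier is "solstice midnight quarry ox".
"solstice midnight quarry ox" → head "ox" (specifically "midnight quarry ox"), modifier "solstice".
"midnight quarry ox" → head "ox" (specifically "quarry ox"), modifier "midnight".
"quarry ox" → head "ox", modifier "quarry".
"desert boar hunter" → head "hunter", modifier "desert boar".
"desert boar" → head "boar", modifier "desert".
Putting it together: [[solstice [midnight [quarry ox]]] [[desert boar] hunter]].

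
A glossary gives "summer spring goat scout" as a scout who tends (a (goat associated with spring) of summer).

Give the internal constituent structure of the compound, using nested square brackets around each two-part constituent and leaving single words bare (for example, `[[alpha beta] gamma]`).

[[summer [spring goat]] scout]

Overall it is a kind of scout; the modifier is "summer spring goat".
"summer spring goat" → head "goat" (specifically "spring goat"), modifier "summer".
"spring goat" → head "goat", modifier "spring".
Putting it together: [[summer [spring goat]] scout].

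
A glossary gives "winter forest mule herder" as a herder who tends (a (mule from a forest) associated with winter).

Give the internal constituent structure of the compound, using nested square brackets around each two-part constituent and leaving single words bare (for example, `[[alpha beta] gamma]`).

[[winter [forest mule]] herder]

Overall it is a kind of herder; the modifier is "winter forest mule".
Within "winter forest mule", the head is "mule" (specifically "forest mule") and the modifier is "winter".
Within "forest mule", the head is "mule" and the modifier is "forest".
So the structure is [[winter [forest mule]] herder].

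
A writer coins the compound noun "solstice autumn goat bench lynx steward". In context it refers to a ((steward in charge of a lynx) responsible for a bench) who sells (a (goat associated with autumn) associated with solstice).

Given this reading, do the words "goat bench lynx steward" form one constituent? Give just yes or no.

no

The top-level split is [solstice autumn goat] [bench lynx steward]; the full structure is [[solstice [autumn goat]] [bench [lynx steward]]].
"goat bench lynx steward" straddles a constituent boundary, so it is not a single unit.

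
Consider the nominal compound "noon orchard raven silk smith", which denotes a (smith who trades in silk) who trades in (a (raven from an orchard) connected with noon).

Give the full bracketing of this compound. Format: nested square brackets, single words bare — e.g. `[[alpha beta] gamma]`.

[[noon [orchard raven]] [silk smith]]

At the top level: head "smith" (specifically "silk smith"); modifier "noon orchard raven".
Within "noon orchard raven", the head is "raven" (specifically "orchard raven") and the modifier is "noon".
Within "orchard raven", the head is "raven" and the modifier is "orchard".
Within "silk smith", the head is "smith" and the modifier is "silk".
Assembled: [[noon [orchard raven]] [silk smith]].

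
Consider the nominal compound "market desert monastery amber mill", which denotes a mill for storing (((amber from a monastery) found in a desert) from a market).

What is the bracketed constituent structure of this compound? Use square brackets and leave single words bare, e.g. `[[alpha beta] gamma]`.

[[market [desert [monastery amber]]] mill]

The outermost head in the paraphrase is "mill", modified by "market desert monastery amber".
Inside "market desert monastery amber": head "amber" (specifically "desert monastery amber"), modifier "market".
Inside "desert monastery amber": head "amber" (specifically "monastery amber"), modifier "desert".
Inside "monastery amber": head "amber", modifier "monastery".
Assembled: [[market [desert [monastery amber]]] mill].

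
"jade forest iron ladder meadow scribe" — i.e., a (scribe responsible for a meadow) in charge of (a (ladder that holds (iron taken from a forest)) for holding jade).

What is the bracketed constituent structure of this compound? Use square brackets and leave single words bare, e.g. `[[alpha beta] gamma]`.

At the top level: head "scribe" (specifically "meadow scribe"); modifier "jade forest iron ladder".
Inside "jade forest iron ladder": head "ladder" (specifically "forest iron ladder"), modifier "jade".
Inside "forest iron ladder": head "ladder", modifier "forest iron".
Inside "forest iron": head "iron", modifier "forest".
Inside "meadow scribe": head "scribe", modifier "meadow".
Putting it together: [[jade [[forest iron] ladder]] [meadow scribe]].

[[jade [[forest iron] ladder]] [meadow scribe]]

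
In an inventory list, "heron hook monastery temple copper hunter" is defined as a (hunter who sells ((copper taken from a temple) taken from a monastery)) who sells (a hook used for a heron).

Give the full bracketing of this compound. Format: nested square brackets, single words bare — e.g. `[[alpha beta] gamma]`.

At the top level: head "hunter" (specifically "monastery temple copper hunter"); modifier "heron hook".
Within "heron hook", the head is "hook" and the modifier is "heron".
Within "monastery temple copper hunter", the head is "hunter" and the modifier is "monastery temple copper".
Within "monastery temple copper", the head is "copper" (specifically "temple copper") and the modifier is "monastery".
Within "temple copper", the head is "copper" and the modifier is "temple".
So the structure is [[heron hook] [[monastery [temple copper]] hunter]].

[[heron hook] [[monastery [temple copper]] hunter]]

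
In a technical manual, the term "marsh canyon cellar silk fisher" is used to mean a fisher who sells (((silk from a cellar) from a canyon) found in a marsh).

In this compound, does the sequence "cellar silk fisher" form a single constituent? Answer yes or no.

no

The top-level split is [marsh canyon cellar silk] [fisher]; the full structure is [[marsh [canyon [cellar silk]]] fisher].
"cellar silk fisher" straddles a constituent boundary, so it is not a single unit.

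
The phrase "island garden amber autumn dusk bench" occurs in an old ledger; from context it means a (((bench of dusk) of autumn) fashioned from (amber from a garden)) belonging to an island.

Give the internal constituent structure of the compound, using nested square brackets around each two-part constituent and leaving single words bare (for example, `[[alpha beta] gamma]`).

[island [[garden amber] [autumn [dusk bench]]]]

The outermost head in the paraphrase is "bench" (specifically "garden amber autumn dusk bench"), modified by "island".
Within "garden amber autumn dusk bench", the head is "bench" (specifically "autumn dusk bench") and the modifier is "garden amber".
Within "garden amber", the head is "amber" and the modifier is "garden".
Within "autumn dusk bench", the head is "bench" (specifically "dusk bench") and the modifier is "autumn".
Within "dusk bench", the head is "bench" and the modifier is "dusk".
Assembled: [island [[garden amber] [autumn [dusk bench]]]].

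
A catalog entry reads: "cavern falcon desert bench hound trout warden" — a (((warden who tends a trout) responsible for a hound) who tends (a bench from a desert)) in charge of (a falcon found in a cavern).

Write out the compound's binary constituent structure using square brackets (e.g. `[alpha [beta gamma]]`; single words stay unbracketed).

Overall it is a kind of warden (specifically "desert bench hound trout warden"); the modifier is "cavern falcon".
"cavern falcon" → head "falcon", modifier "cavern".
"desert bench hound trout warden" → head "warden" (specifically "hound trout warden"), modifier "desert bench".
"desert bench" → head "bench", modifier "desert".
"hound trout warden" → head "warden" (specifically "trout warden"), modifier "hound".
"trout warden" → head "warden", modifier "trout".
So the structure is [[cavern falcon] [[desert bench] [hound [trout warden]]]].

[[cavern falcon] [[desert bench] [hound [trout warden]]]]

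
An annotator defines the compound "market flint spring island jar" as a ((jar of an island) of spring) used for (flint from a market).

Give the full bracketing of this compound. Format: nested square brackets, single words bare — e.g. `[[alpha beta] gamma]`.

[[market flint] [spring [island jar]]]

The outermost head in the paraphrase is "jar" (specifically "spring island jar"), modified by "market flint".
Within "market flint", the head is "flint" and the modifier is "market".
Within "spring island jar", the head is "jar" (specifically "island jar") and the modifier is "spring".
Within "island jar", the head is "jar" and the modifier is "island".
Assembled: [[market flint] [spring [island jar]]].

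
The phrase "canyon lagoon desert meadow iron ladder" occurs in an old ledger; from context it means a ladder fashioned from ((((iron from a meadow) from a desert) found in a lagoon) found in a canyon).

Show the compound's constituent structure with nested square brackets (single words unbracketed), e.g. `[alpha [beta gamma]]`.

At the top level: head "ladder"; modifier "canyon lagoon desert meadow iron".
Inside "canyon lagoon desert meadow iron": head "iron" (specifically "lagoon desert meadow iron"), modifier "canyon".
Inside "lagoon desert meadow iron": head "iron" (specifically "desert meadow iron"), modifier "lagoon".
Inside "desert meadow iron": head "iron" (specifically "meadow iron"), modifier "desert".
Inside "meadow iron": head "iron", modifier "meadow".
Putting it together: [[canyon [lagoon [desert [meadow iron]]]] ladder].

[[canyon [lagoon [desert [meadow iron]]]] ladder]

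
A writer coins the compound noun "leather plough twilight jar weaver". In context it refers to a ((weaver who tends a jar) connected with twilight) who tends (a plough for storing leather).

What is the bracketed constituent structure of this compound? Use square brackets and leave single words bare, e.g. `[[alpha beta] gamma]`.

[[leather plough] [twilight [jar weaver]]]

The outermost head in the paraphrase is "weaver" (specifically "twilight jar weaver"), modified by "leather plough".
Inside "leather plough": head "plough", modifier "leather".
Inside "twilight jar weaver": head "weaver" (specifically "jar weaver"), modifier "twilight".
Inside "jar weaver": head "weaver", modifier "jar".
So the structure is [[leather plough] [twilight [jar weaver]]].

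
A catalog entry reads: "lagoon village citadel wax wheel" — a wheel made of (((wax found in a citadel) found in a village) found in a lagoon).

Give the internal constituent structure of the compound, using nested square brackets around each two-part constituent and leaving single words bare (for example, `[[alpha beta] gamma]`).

[[lagoon [village [citadel wax]]] wheel]

Whole compound: head "wheel", modifier "lagoon village citadel wax".
Within "lagoon village citadel wax", the head is "wax" (specifically "village citadel wax") and the modifier is "lagoon".
Within "village citadel wax", the head is "wax" (specifically "citadel wax") and the modifier is "village".
Within "citadel wax", the head is "wax" and the modifier is "citadel".
Assembled: [[lagoon [village [citadel wax]]] wheel].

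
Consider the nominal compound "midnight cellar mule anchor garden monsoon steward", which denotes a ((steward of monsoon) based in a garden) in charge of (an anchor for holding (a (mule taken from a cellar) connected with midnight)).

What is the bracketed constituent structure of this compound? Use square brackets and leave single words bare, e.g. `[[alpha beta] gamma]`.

[[[midnight [cellar mule]] anchor] [garden [monsoon steward]]]

Overall it is a kind of steward (specifically "garden monsoon steward"); the modifier is "midnight cellar mule anchor".
"midnight cellar mule anchor" → head "anchor", modifier "midnight cellar mule".
"midnight cellar mule" → head "mule" (specifically "cellar mule"), modifier "midnight".
"cellar mule" → head "mule", modifier "cellar".
"garden monsoon steward" → head "steward" (specifically "monsoon steward"), modifier "garden".
"monsoon steward" → head "steward", modifier "monsoon".
Putting it together: [[[midnight [cellar mule]] anchor] [garden [monsoon steward]]].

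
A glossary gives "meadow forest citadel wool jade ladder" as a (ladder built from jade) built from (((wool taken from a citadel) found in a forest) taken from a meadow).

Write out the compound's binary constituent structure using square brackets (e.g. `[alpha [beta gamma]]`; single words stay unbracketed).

Overall it is a kind of ladder (specifically "jade ladder"); the modifier is "meadow forest citadel wool".
Inside "meadow forest citadel wool": head "wool" (specifically "forest citadel wool"), modifier "meadow".
Inside "forest citadel wool": head "wool" (specifically "citadel wool"), modifier "forest".
Inside "citadel wool": head "wool", modifier "citadel".
Inside "jade ladder": head "ladder", modifier "jade".
Putting it together: [[meadow [forest [citadel wool]]] [jade ladder]].

[[meadow [forest [citadel wool]]] [jade ladder]]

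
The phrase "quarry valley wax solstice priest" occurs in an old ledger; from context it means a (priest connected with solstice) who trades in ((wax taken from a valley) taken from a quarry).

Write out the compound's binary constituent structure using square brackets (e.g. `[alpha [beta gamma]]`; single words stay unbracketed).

The outermost head in the paraphrase is "priest" (specifically "solstice priest"), modified by "quarry valley wax".
Inside "quarry valley wax": head "wax" (specifically "valley wax"), modifier "quarry".
Inside "valley wax": head "wax", modifier "valley".
Inside "solstice priest": head "priest", modifier "solstice".
Putting it together: [[quarry [valley wax]] [solstice priest]].

[[quarry [valley wax]] [solstice priest]]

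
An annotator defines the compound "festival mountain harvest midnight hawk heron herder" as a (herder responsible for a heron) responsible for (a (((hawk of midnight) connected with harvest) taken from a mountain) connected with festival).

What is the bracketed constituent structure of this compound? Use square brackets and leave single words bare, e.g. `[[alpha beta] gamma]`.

Overall it is a kind of herder (specifically "heron herder"); the modifier is "festival mountain harvest midnight hawk".
"festival mountain harvest midnight hawk" → head "hawk" (specifically "mountain harvest midnight hawk"), modifier "festival".
"mountain harvest midnight hawk" → head "hawk" (specifically "harvest midnight hawk"), modifier "mountain".
"harvest midnight hawk" → head "hawk" (specifically "midnight hawk"), modifier "harvest".
"midnight hawk" → head "hawk", modifier "midnight".
"heron herder" → head "herder", modifier "heron".
Putting it together: [[festival [mountain [harvest [midnight hawk]]]] [heron herder]].

[[festival [mountain [harvest [midnight hawk]]]] [heron herder]]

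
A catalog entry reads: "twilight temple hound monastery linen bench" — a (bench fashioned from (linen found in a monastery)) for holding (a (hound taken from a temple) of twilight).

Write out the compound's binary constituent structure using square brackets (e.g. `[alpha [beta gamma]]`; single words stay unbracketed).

Overall it is a kind of bench (specifically "monastery linen bench"); the modifier is "twilight temple hound".
Inside "twilight temple hound": head "hound" (specifically "temple hound"), modifier "twilight".
Inside "temple hound": head "hound", modifier "temple".
Inside "monastery linen bench": head "bench", modifier "monastery linen".
Inside "monastery linen": head "linen", modifier "monastery".
Putting it together: [[twilight [temple hound]] [[monastery linen] bench]].

[[twilight [temple hound]] [[monastery linen] bench]]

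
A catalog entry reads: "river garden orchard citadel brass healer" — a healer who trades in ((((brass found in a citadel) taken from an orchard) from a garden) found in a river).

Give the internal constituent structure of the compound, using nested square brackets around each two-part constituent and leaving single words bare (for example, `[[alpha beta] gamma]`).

At the top level: head "healer"; modifier "river garden orchard citadel brass".
"river garden orchard citadel brass" → head "brass" (specifically "garden orchard citadel brass"), modifier "river".
"garden orchard citadel brass" → head "brass" (specifically "orchard citadel brass"), modifier "garden".
"orchard citadel brass" → head "brass" (specifically "citadel brass"), modifier "orchard".
"citadel brass" → head "brass", modifier "citadel".
So the structure is [[river [garden [orchard [citadel brass]]]] healer].

[[river [garden [orchard [citadel brass]]]] healer]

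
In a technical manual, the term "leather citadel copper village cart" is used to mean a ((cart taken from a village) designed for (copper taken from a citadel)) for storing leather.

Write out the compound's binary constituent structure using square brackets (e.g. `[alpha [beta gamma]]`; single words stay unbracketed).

Whole compound: head "cart" (specifically "citadel copper village cart"), modifier "leather".
"citadel copper village cart" → head "cart" (specifically "village cart"), modifier "citadel copper".
"citadel copper" → head "copper", modifier "citadel".
"village cart" → head "cart", modifier "village".
Assembled: [leather [[citadel copper] [village cart]]].

[leather [[citadel copper] [village cart]]]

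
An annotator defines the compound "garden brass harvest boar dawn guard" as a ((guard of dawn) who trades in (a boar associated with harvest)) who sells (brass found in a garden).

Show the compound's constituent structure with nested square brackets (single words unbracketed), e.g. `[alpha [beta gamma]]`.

[[garden brass] [[harvest boar] [dawn guard]]]

At the top level: head "guard" (specifically "harvest boar dawn guard"); modifier "garden brass".
Within "garden brass", the head is "brass" and the modifier is "garden".
Within "harvest boar dawn guard", the head is "guard" (specifically "dawn guard") and the modifier is "harvest boar".
Within "harvest boar", the head is "boar" and the modifier is "harvest".
Within "dawn guard", the head is "guard" and the modifier is "dawn".
Assembled: [[garden brass] [[harvest boar] [dawn guard]]].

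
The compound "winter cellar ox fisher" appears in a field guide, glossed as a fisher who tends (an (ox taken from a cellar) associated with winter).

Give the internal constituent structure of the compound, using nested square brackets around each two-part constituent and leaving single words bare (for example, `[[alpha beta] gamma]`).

[[winter [cellar ox]] fisher]

Whole compound: head "fisher", modifier "winter cellar ox".
Inside "winter cellar ox": head "ox" (specifically "cellar ox"), modifier "winter".
Inside "cellar ox": head "ox", modifier "cellar".
So the structure is [[winter [cellar ox]] fisher].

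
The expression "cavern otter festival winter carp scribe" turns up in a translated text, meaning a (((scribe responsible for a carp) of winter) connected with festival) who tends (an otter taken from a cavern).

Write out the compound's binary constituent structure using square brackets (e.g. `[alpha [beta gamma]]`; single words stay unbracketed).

At the top level: head "scribe" (specifically "festival winter carp scribe"); modifier "cavern otter".
Inside "cavern otter": head "otter", modifier "cavern".
Inside "festival winter carp scribe": head "scribe" (specifically "winter carp scribe"), modifier "festival".
Inside "winter carp scribe": head "scribe" (specifically "carp scribe"), modifier "winter".
Inside "carp scribe": head "scribe", modifier "carp".
Assembled: [[cavern otter] [festival [winter [carp scribe]]]].

[[cavern otter] [festival [winter [carp scribe]]]]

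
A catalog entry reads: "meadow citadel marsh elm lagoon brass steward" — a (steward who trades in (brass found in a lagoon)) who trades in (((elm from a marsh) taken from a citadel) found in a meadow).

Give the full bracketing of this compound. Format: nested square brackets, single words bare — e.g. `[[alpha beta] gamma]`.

The outermost head in the paraphrase is "steward" (specifically "lagoon brass steward"), modified by "meadow citadel marsh elm".
Inside "meadow citadel marsh elm": head "elm" (specifically "citadel marsh elm"), modifier "meadow".
Inside "citadel marsh elm": head "elm" (specifically "marsh elm"), modifier "citadel".
Inside "marsh elm": head "elm", modifier "marsh".
Inside "lagoon brass steward": head "steward", modifier "lagoon brass".
Inside "lagoon brass": head "brass", modifier "lagoon".
Assembled: [[meadow [citadel [marsh elm]]] [[lagoon brass] steward]].

[[meadow [citadel [marsh elm]]] [[lagoon brass] steward]]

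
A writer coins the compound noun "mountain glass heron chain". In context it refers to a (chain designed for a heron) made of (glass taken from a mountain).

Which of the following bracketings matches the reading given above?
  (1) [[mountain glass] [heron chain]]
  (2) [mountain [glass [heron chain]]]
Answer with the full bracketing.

The paraphrase's head is the "chain" part ("heron chain"); its modifier is "mountain glass".
That top-level split, carried through the inner groups, gives [[mountain glass] [heron chain]].

[[mountain glass] [heron chain]]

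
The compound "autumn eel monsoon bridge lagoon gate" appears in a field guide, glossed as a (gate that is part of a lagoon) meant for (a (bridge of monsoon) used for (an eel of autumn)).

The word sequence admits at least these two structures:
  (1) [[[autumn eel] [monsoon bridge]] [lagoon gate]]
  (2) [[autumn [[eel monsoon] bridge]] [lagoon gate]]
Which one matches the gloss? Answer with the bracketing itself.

The paraphrase's head is the "gate" part ("lagoon gate"); its modifier is "autumn eel monsoon bridge".
That top-level split, carried through the inner groups, gives [[[autumn eel] [monsoon bridge]] [lagoon gate]].

[[[autumn eel] [monsoon bridge]] [lagoon gate]]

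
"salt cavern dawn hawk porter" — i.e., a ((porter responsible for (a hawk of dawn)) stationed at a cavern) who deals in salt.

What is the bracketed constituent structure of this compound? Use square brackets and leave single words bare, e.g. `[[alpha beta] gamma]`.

[salt [cavern [[dawn hawk] porter]]]

At the top level: head "porter" (specifically "cavern dawn hawk porter"); modifier "salt".
Within "cavern dawn hawk porter", the head is "porter" (specifically "dawn hawk porter") and the modifier is "cavern".
Within "dawn hawk porter", the head is "porter" and the modifier is "dawn hawk".
Within "dawn hawk", the head is "hawk" and the modifier is "dawn".
Putting it together: [salt [cavern [[dawn hawk] porter]]].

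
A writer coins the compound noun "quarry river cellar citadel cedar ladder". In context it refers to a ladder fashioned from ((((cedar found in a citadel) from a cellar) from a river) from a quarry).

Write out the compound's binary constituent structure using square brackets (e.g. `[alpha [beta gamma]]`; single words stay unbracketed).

[[quarry [river [cellar [citadel cedar]]]] ladder]

Whole compound: head "ladder", modifier "quarry river cellar citadel cedar".
Within "quarry river cellar citadel cedar", the head is "cedar" (specifically "river cellar citadel cedar") and the modifier is "quarry".
Within "river cellar citadel cedar", the head is "cedar" (specifically "cellar citadel cedar") and the modifier is "river".
Within "cellar citadel cedar", the head is "cedar" (specifically "citadel cedar") and the modifier is "cellar".
Within "citadel cedar", the head is "cedar" and the modifier is "citadel".
Assembled: [[quarry [river [cellar [citadel cedar]]]] ladder].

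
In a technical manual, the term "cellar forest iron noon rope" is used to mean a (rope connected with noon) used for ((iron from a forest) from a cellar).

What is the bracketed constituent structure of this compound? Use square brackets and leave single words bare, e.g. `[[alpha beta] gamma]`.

At the top level: head "rope" (specifically "noon rope"); modifier "cellar forest iron".
Within "cellar forest iron", the head is "iron" (specifically "forest iron") and the modifier is "cellar".
Within "forest iron", the head is "iron" and the modifier is "forest".
Within "noon rope", the head is "rope" and the modifier is "noon".
Putting it together: [[cellar [forest iron]] [noon rope]].

[[cellar [forest iron]] [noon rope]]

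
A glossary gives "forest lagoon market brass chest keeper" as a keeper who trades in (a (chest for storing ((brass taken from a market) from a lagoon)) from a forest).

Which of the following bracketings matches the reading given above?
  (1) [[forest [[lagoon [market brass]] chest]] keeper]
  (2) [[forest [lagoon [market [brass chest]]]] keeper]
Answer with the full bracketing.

The paraphrase's head is the "keeper" part ("keeper"); its modifier is "forest lagoon market brass chest".
That top-level split, carried through the inner groups, gives [[forest [[lagoon [market brass]] chest]] keeper].

[[forest [[lagoon [market brass]] chest]] keeper]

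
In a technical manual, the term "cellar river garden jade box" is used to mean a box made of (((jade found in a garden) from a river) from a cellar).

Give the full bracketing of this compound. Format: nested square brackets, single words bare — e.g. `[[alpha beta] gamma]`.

The outermost head in the paraphrase is "box", modified by "cellar river garden jade".
Within "cellar river garden jade", the head is "jade" (specifically "river garden jade") and the modifier is "cellar".
Within "river garden jade", the head is "jade" (specifically "garden jade") and the modifier is "river".
Within "garden jade", the head is "jade" and the modifier is "garden".
Assembled: [[cellar [river [garden jade]]] box].

[[cellar [river [garden jade]]] box]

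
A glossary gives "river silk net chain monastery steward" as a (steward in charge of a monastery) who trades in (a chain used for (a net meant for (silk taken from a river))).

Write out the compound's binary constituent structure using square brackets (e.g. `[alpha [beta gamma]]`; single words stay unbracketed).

[[[[river silk] net] chain] [monastery steward]]

Overall it is a kind of steward (specifically "monastery steward"); the modifier is "river silk net chain".
"river silk net chain" → head "chain", modifier "river silk net".
"river silk net" → head "net", modifier "river silk".
"river silk" → head "silk", modifier "river".
"monastery steward" → head "steward", modifier "monastery".
Putting it together: [[[[river silk] net] chain] [monastery steward]].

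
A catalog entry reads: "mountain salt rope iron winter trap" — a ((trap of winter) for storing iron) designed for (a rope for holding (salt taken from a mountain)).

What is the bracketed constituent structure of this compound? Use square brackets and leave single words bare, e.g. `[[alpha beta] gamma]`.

Overall it is a kind of trap (specifically "iron winter trap"); the modifier is "mountain salt rope".
"mountain salt rope" → head "rope", modifier "mountain salt".
"mountain salt" → head "salt", modifier "mountain".
"iron winter trap" → head "trap" (specifically "winter trap"), modifier "iron".
"winter trap" → head "trap", modifier "winter".
Assembled: [[[mountain salt] rope] [iron [winter trap]]].

[[[mountain salt] rope] [iron [winter trap]]]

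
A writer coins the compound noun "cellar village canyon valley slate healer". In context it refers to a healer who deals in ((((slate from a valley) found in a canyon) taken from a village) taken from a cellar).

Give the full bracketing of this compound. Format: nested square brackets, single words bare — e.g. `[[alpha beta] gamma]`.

[[cellar [village [canyon [valley slate]]]] healer]

At the top level: head "healer"; modifier "cellar village canyon valley slate".
Inside "cellar village canyon valley slate": head "slate" (specifically "village canyon valley slate"), modifier "cellar".
Inside "village canyon valley slate": head "slate" (specifically "canyon valley slate"), modifier "village".
Inside "canyon valley slate": head "slate" (specifically "valley slate"), modifier "canyon".
Inside "valley slate": head "slate", modifier "valley".
So the structure is [[cellar [village [canyon [valley slate]]]] healer].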